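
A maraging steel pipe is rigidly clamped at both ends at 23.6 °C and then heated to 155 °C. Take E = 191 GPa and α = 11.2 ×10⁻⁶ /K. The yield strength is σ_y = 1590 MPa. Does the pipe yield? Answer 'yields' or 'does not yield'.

ΔT = 131.4 K. Constrained thermal stress σ = E·α·ΔT = 191.0×10³ MPa × 11.2×10⁻⁶ × 131.4 = 281 MPa (compressive).
Compare to σ_y = 1590 MPa: σ < σ_y, so it does not yield.

does not yield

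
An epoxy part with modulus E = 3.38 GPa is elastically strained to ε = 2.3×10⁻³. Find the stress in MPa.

7.77 MPa

σ = E·ε = 3380 MPa × 2.3×10⁻³ = 7.77 MPa.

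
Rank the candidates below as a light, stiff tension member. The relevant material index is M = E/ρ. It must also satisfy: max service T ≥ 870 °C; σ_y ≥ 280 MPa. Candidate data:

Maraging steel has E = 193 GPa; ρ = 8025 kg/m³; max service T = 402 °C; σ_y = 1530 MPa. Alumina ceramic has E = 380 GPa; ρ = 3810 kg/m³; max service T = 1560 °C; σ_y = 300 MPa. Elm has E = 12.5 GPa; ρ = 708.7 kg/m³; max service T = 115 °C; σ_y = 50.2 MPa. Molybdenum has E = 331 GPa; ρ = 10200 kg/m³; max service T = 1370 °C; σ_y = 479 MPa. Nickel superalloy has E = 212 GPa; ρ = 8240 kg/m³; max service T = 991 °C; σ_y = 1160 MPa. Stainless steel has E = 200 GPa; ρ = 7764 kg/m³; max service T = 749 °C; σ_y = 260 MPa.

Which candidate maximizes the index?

alumina ceramic

Screen on constraints: max service T ≥ 870 °C; σ_y ≥ 280 MPa. Survivors: alumina ceramic, molybdenum, nickel superalloy.
Per-candidate index values:
  alumina ceramic: M = 99.7 MN·m/kg
  molybdenum: M = 32.5 MN·m/kg
  nickel superalloy: M = 25.7 MN·m/kg
The maximum is for alumina ceramic.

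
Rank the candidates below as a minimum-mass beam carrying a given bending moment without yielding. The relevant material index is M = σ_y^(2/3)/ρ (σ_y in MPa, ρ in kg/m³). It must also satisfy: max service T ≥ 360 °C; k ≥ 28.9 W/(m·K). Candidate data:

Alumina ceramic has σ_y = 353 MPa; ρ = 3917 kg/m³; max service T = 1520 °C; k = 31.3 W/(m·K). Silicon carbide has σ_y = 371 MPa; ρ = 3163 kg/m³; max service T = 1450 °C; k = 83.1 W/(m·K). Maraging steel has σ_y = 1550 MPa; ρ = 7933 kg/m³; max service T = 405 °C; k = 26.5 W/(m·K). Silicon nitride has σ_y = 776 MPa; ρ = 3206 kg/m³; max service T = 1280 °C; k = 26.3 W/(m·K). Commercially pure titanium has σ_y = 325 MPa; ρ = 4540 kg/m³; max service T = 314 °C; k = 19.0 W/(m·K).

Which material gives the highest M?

silicon carbide

Screen on constraints: max service T ≥ 360 °C; k ≥ 28.9 W/(m·K). Survivors: alumina ceramic, silicon carbide.
Computing M directly (units already consistent):
  silicon carbide: M = 16.3×10⁻³
  alumina ceramic: M = 12.8×10⁻³
The maximum is for silicon carbide.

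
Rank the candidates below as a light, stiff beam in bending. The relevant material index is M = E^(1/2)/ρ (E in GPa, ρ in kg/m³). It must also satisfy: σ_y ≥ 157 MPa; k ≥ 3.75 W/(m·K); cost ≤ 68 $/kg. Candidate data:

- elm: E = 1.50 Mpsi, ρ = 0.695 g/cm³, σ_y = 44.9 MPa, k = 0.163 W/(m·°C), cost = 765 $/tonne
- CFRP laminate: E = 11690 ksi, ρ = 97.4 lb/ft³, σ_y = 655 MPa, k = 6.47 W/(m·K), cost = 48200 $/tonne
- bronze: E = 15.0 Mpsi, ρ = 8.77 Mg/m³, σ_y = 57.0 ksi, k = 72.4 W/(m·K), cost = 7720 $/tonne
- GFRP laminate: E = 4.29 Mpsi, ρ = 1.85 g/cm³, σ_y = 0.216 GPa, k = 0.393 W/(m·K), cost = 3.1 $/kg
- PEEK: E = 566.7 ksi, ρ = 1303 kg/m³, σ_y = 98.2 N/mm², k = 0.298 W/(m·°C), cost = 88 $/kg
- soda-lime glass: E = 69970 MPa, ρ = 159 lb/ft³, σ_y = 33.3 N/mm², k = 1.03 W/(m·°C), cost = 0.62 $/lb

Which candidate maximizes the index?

Screen on constraints: σ_y ≥ 157 MPa; k ≥ 3.75 W/(m·K); cost ≤ 68 $/kg. Survivors: CFRP laminate, bronze.
Putting every candidate on a common basis:
  CFRP laminate: E = 80.60 GPa, ρ = 1560 kg/m³
  bronze: E = 103.4 GPa, ρ = 8770 kg/m³
  CFRP laminate: M = 5.75×10⁻³
  bronze: M = 1.16×10⁻³
The maximum is for CFRP laminate.

CFRP laminate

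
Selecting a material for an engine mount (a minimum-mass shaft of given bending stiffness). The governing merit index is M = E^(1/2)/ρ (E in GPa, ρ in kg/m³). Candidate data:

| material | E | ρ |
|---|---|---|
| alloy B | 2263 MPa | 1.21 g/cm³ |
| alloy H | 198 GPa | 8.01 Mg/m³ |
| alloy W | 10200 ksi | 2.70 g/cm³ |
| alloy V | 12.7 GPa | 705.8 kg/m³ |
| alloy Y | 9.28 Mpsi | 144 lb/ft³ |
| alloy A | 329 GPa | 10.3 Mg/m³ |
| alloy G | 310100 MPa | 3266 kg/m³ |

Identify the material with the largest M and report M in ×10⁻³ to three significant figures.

After converting to SI:
  alloy B: E = 2.263 GPa, ρ = 1210 kg/m³
  alloy H: E = 198.0 GPa, ρ = 8010 kg/m³
  alloy W: E = 70.33 GPa, ρ = 2700 kg/m³
  alloy V: E = 12.70 GPa, ρ = 705.8 kg/m³
  alloy Y: E = 63.98 GPa, ρ = 2307 kg/m³
  alloy A: E = 329.0 GPa, ρ = 10300 kg/m³
  alloy G: E = 310.1 GPa, ρ = 3266 kg/m³
  alloy G: M = 5.39×10⁻³
  alloy V: M = 5.05×10⁻³
  alloy Y: M = 3.47×10⁻³
  alloy W: M = 3.11×10⁻³
  alloy A: M = 1.76×10⁻³
  alloy H: M = 1.76×10⁻³
  alloy B: M = 1.24×10⁻³
The maximum is for alloy G.

alloy G, M = 5.39×10⁻³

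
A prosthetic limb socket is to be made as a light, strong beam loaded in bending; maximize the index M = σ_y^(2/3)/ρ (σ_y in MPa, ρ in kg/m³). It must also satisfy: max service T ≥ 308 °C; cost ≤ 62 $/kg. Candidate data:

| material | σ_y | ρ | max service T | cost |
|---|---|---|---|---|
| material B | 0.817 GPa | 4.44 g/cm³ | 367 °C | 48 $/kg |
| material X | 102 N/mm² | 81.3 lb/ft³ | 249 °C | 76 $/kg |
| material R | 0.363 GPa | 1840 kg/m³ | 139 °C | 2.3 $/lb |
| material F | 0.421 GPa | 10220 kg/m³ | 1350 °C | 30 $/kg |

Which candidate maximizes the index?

Screen on constraints: max service T ≥ 308 °C; cost ≤ 62 $/kg. Survivors: material B, material F.
Normalizing units and computing the index:
  material B: σ_y = 817.0 MPa, ρ = 4440 kg/m³
  material F: σ_y = 421.0 MPa, ρ = 10220 kg/m³
  material B: M = 19.7×10⁻³
  material F: M = 5.50×10⁻³
Highest index: material B.

material B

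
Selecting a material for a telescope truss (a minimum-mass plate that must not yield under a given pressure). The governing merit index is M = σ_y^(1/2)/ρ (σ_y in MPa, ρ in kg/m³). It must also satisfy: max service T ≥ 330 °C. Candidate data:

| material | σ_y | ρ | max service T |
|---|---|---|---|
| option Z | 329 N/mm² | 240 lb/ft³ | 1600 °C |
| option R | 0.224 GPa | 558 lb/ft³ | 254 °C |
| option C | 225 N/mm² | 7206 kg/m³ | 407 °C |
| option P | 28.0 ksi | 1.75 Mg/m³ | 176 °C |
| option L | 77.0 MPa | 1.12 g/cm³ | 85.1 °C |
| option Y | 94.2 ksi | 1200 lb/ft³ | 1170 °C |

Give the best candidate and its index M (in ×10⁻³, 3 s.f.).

Screen on constraints: max service T ≥ 330 °C. Survivors: option Z, option C, option Y.
Convert each candidate to consistent units, then evaluate M:
  option Z: σ_y = 329.0 MPa, ρ = 3844 kg/m³
  option C: σ_y = 225.0 MPa, ρ = 7206 kg/m³
  option Y: σ_y = 649.5 MPa, ρ = 19220 kg/m³
  option Z: M = 4.72×10⁻³
  option C: M = 2.08×10⁻³
  option Y: M = 1.33×10⁻³
Highest index: option Z.

option Z, M = 4.72×10⁻³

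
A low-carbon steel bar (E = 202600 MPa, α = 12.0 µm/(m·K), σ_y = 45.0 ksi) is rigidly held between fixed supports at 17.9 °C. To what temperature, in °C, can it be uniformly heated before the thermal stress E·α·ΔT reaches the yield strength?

146 °C

E = 202600 MPa = 202.6 GPa.
σ_y = 45.0 ksi = 310.3 MPa.
E·α·ΔT = 310.3 MPa ⇒ ΔT = 310.3 / (202.6×10³ × 12.0×10⁻⁶) = 127.6 K.
T = 17.9 + 127.6 = 145.5 °C.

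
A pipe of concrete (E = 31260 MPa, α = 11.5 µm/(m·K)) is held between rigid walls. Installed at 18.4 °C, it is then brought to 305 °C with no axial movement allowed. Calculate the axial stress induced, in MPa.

103 MPa

E = 31260 MPa = 31.26 GPa.
ΔT = 286.6 K. Constrained thermal stress σ = E·α·ΔT = 31.26×10³ MPa × 11.5×10⁻⁶ × 286.6 = 103 MPa (compressive).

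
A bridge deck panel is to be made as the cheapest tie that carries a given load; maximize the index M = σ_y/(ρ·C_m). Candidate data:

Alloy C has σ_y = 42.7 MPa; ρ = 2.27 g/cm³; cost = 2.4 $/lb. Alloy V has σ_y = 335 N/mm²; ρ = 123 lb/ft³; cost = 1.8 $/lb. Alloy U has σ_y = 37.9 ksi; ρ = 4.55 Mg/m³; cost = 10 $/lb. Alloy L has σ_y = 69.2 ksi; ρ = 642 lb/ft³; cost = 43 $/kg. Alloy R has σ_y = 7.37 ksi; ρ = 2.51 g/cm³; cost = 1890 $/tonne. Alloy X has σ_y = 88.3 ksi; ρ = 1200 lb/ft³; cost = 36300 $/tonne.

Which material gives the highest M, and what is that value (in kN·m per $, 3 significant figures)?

Convert each candidate to consistent units, then evaluate M:
  alloy C: σ_y = 42.70 MPa, ρ = 2270 kg/m³, cost = 5.291 $/kg
  alloy V: σ_y = 335.0 MPa, ρ = 1970 kg/m³, cost = 3.968 $/kg
  alloy U: σ_y = 261.3 MPa, ρ = 4550 kg/m³, cost = 22.05 $/kg
  alloy L: σ_y = 477.1 MPa, ρ = 10280 kg/m³, cost = 43.00 $/kg
  alloy R: σ_y = 50.81 MPa, ρ = 2510 kg/m³, cost = 1.890 $/kg
  alloy X: σ_y = 608.8 MPa, ρ = 19220 kg/m³, cost = 36.30 $/kg
  alloy V: M = 42.8 kN·m per $
  alloy R: M = 10.7 kN·m per $
  alloy C: M = 3.56 kN·m per $
  alloy U: M = 2.61 kN·m per $
  alloy L: M = 1.08 kN·m per $
  alloy X: M = 0.873 kN·m per $
Alloy V has the largest M.

alloy V, M = 42.8 kN·m per $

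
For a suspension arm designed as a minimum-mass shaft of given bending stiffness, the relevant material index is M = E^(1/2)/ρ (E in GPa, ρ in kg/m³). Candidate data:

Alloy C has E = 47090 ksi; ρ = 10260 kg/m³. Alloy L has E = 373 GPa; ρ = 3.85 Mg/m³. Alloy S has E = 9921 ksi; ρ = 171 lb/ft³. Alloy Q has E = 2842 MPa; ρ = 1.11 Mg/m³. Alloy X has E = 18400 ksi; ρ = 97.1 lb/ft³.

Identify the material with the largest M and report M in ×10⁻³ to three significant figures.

alloy X, M = 7.24×10⁻³

Convert each candidate to consistent units, then evaluate M:
  alloy C: E = 324.7 GPa, ρ = 10260 kg/m³
  alloy L: E = 373.0 GPa, ρ = 3850 kg/m³
  alloy S: E = 68.40 GPa, ρ = 2739 kg/m³
  alloy Q: E = 2.842 GPa, ρ = 1110 kg/m³
  alloy X: E = 126.9 GPa, ρ = 1555 kg/m³
  alloy X: M = 7.24×10⁻³
  alloy L: M = 5.02×10⁻³
  alloy S: M = 3.02×10⁻³
  alloy C: M = 1.76×10⁻³
  alloy Q: M = 1.52×10⁻³
The maximum is for alloy X.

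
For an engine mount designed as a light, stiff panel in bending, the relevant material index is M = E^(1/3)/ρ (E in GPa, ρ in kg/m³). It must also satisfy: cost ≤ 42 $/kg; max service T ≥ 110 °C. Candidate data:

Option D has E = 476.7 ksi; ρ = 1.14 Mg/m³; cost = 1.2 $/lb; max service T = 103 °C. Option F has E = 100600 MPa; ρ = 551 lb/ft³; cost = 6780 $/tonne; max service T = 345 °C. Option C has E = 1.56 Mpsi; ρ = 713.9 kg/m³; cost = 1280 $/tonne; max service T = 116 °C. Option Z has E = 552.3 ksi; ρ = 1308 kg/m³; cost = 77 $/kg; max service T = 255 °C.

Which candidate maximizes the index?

Screen on constraints: cost ≤ 42 $/kg; max service T ≥ 110 °C. Survivors: option F, option C.
Convert each candidate to consistent units, then evaluate M:
  option F: E = 100.6 GPa, ρ = 8826 kg/m³
  option C: E = 10.76 GPa, ρ = 713.9 kg/m³
  option C: M = 3.09×10⁻³
  option F: M = 0.527×10⁻³
The maximum is for option C.

option C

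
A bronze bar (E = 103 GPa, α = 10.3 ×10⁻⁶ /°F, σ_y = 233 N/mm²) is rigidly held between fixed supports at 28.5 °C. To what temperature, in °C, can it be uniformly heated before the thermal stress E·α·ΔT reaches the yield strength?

α = 10.3×10⁻⁶/°F × 9/5 = 18.5×10⁻⁶/K.
σ_y = 233 N/mm² = 233.0 MPa.
E·α·ΔT = 233.0 MPa ⇒ ΔT = 233.0 / (103.0×10³ × 18.5×10⁻⁶) = 122.0 K.
T = 28.5 + 122.0 = 150.5 °C.

151 °C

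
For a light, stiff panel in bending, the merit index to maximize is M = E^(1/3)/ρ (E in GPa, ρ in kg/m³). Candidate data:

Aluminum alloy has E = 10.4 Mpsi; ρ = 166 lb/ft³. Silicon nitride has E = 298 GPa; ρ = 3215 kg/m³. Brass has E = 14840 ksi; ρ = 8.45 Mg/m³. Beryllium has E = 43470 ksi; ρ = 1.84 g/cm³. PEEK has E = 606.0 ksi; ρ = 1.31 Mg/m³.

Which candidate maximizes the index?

Normalizing units and computing the index:
  aluminum alloy: E = 71.71 GPa, ρ = 2659 kg/m³
  silicon nitride: E = 298.0 GPa, ρ = 3215 kg/m³
  brass: E = 102.3 GPa, ρ = 8450 kg/m³
  beryllium: E = 299.7 GPa, ρ = 1840 kg/m³
  PEEK: E = 4.178 GPa, ρ = 1310 kg/m³
  beryllium: M = 3.64×10⁻³
  silicon nitride: M = 2.08×10⁻³
  aluminum alloy: M = 1.56×10⁻³
  PEEK: M = 1.23×10⁻³
  brass: M = 0.554×10⁻³
Beryllium has the largest M.

beryllium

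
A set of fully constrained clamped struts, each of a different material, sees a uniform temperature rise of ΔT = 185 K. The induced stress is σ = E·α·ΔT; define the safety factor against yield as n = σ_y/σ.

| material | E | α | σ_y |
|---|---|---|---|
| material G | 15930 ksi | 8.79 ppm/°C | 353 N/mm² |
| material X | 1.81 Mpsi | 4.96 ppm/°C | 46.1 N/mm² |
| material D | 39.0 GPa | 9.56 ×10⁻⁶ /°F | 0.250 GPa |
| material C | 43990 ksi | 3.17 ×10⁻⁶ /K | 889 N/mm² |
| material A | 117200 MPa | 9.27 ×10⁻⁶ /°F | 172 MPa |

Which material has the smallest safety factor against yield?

material A

Per material, after unit conversion:
  material G: E = 109.8, α = 8.79, σ_y = 353.0 → σ = 179 MPa, n = 1.98
  material X: E = 12.48, α = 4.96, σ_y = 46.10 → σ = 11.5 MPa, n = 4.03
  material D: E = 39.00, α = 17.2, σ_y = 250.0 → σ = 124 MPa, n = 2.01
  material C: E = 303.3, α = 3.17, σ_y = 889.0 → σ = 178 MPa, n = 5.00
  material A: E = 117.2, α = 16.7, σ_y = 172.0 → σ = 362 MPa, n = 0.475
The minimum is material A at n = 0.475.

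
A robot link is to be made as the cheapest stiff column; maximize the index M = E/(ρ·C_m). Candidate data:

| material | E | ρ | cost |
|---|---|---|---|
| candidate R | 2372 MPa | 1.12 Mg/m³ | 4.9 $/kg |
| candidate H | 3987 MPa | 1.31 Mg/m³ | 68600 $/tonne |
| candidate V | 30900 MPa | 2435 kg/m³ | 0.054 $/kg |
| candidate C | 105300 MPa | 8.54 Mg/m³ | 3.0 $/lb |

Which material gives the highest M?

In SI units:
  candidate R: E = 2.372 GPa, ρ = 1120 kg/m³, cost = 4.900 $/kg
  candidate H: E = 3.987 GPa, ρ = 1310 kg/m³, cost = 68.60 $/kg
  candidate V: E = 30.90 GPa, ρ = 2435 kg/m³, cost = 0.05400 $/kg
  candidate C: E = 105.3 GPa, ρ = 8540 kg/m³, cost = 6.614 $/kg
  candidate V: M = 235 MN·m per $
  candidate C: M = 1.86 MN·m per $
  candidate R: M = 0.432 MN·m per $
  candidate H: M = 0.0444 MN·m per $
Candidate V has the largest M.

candidate V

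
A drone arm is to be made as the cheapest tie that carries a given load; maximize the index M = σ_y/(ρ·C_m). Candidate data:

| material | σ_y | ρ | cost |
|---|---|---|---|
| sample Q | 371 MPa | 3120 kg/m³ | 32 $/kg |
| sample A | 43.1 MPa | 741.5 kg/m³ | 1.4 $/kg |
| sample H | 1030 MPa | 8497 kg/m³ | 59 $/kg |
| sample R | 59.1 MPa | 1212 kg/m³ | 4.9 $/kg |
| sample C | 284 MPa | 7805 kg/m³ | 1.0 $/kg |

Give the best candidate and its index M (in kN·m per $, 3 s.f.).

sample A, M = 41.5 kN·m per $

Evaluate M for each candidate:
  sample A: M = 41.5 kN·m per $
  sample C: M = 36.4 kN·m per $
  sample R: M = 9.95 kN·m per $
  sample Q: M = 3.72 kN·m per $
  sample H: M = 2.05 kN·m per $
Sample A has the largest M.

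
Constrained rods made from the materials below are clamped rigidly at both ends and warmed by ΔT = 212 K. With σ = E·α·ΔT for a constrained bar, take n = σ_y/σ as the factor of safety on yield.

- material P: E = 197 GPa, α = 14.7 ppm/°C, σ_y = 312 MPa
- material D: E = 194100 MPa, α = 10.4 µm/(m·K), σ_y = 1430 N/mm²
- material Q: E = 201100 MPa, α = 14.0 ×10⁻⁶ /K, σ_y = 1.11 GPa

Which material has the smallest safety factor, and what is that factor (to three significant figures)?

In consistent units (E in GPa, α in ×10⁻⁶/K, σ_y in MPa):
  material P: E = 197.0, α = 14.7, σ_y = 312.0 → σ = 614 MPa, n = 0.508
  material D: E = 194.1, α = 10.4, σ_y = 1430 → σ = 428 MPa, n = 3.34
  material Q: E = 201.1, α = 14.0, σ_y = 1110 → σ = 597 MPa, n = 1.86
The minimum is material P at n = 0.508.

material P, n = 0.508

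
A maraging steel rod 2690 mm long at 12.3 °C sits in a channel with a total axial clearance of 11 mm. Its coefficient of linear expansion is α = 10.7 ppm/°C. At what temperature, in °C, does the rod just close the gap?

394 °C

α·L₀·ΔT = 11.0 mm ⇒ ΔT = 11.0 / (10.7×10⁻⁶ × 2690.0) = 382.2 K.
T = 12.3 + 382.2 = 394.5 °C.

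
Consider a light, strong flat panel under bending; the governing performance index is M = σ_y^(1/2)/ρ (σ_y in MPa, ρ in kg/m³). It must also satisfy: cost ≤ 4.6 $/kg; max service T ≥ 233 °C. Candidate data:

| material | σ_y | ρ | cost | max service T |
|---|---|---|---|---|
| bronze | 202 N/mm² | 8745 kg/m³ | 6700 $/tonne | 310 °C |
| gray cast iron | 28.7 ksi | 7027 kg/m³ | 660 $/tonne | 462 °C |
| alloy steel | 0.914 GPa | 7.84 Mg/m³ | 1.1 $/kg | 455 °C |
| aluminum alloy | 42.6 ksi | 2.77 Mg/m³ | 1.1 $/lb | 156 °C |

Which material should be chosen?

alloy steel

Screen on constraints: cost ≤ 4.6 $/kg; max service T ≥ 233 °C. Survivors: gray cast iron, alloy steel.
Putting every candidate on a common basis:
  gray cast iron: σ_y = 197.9 MPa, ρ = 7027 kg/m³
  alloy steel: σ_y = 914.0 MPa, ρ = 7840 kg/m³
  alloy steel: M = 3.86×10⁻³
  gray cast iron: M = 2.00×10⁻³
The maximum is for alloy steel.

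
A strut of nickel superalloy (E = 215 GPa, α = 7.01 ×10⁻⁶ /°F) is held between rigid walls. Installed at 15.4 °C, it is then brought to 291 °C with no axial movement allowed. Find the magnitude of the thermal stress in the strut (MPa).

α = 7.01×10⁻⁶/°F × 9/5 = 12.6×10⁻⁶/K.
ΔT = 275.6 K. Constrained thermal stress σ = E·α·ΔT = 215.0×10³ MPa × 12.6×10⁻⁶ × 275.6 = 748 MPa (compressive).

748 MPa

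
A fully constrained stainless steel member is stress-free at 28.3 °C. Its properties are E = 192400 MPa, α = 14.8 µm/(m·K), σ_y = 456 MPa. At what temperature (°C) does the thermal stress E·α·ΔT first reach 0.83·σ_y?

161 °C

E = 192400 MPa = 192.4 GPa.
E·α·ΔT = 378.5 MPa ⇒ ΔT = 378.5 / (192.4×10³ × 14.8×10⁻⁶) = 132.9 K.
T = 28.3 + 132.9 = 161.2 °C.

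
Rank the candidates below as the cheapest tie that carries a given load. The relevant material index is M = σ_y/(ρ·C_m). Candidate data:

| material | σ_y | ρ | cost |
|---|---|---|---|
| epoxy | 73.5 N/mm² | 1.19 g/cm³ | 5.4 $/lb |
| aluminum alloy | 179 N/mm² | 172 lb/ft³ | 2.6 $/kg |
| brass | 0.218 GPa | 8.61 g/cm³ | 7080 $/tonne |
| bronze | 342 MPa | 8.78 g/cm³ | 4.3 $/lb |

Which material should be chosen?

aluminum alloy

Putting every candidate on a common basis:
  epoxy: σ_y = 73.50 MPa, ρ = 1190 kg/m³, cost = 11.90 $/kg
  aluminum alloy: σ_y = 179.0 MPa, ρ = 2755 kg/m³, cost = 2.600 $/kg
  brass: σ_y = 218.0 MPa, ρ = 8610 kg/m³, cost = 7.080 $/kg
  bronze: σ_y = 342.0 MPa, ρ = 8780 kg/m³, cost = 9.480 $/kg
  aluminum alloy: M = 25.0 kN·m per $
  epoxy: M = 5.19 kN·m per $
  bronze: M = 4.11 kN·m per $
  brass: M = 3.58 kN·m per $
Highest index: aluminum alloy.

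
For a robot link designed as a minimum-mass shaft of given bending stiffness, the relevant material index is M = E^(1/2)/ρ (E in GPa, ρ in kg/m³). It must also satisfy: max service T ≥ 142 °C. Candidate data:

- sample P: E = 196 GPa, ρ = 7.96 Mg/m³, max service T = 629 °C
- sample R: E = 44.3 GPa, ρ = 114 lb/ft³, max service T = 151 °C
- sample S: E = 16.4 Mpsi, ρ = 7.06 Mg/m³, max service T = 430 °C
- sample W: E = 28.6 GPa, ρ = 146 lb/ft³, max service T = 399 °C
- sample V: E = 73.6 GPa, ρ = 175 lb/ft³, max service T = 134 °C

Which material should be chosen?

sample R

Screen on constraints: max service T ≥ 142 °C. Survivors: sample P, sample R, sample S, sample W.
After converting to SI:
  sample P: E = 196.0 GPa, ρ = 7960 kg/m³
  sample R: E = 44.30 GPa, ρ = 1826 kg/m³
  sample S: E = 113.1 GPa, ρ = 7060 kg/m³
  sample W: E = 28.60 GPa, ρ = 2339 kg/m³
  sample R: M = 3.64×10⁻³
  sample W: M = 2.29×10⁻³
  sample P: M = 1.76×10⁻³
  sample S: M = 1.51×10⁻³
Highest index: sample R.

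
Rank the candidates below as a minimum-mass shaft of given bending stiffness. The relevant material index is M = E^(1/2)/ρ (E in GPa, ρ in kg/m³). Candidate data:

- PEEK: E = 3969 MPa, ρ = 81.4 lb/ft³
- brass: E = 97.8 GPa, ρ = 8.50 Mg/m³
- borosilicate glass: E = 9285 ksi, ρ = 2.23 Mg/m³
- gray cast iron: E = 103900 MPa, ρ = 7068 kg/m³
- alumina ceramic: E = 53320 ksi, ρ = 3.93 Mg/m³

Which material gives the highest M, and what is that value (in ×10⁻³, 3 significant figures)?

alumina ceramic, M = 4.88×10⁻³

Normalizing units and computing the index:
  PEEK: E = 3.969 GPa, ρ = 1304 kg/m³
  brass: E = 97.80 GPa, ρ = 8500 kg/m³
  borosilicate glass: E = 64.02 GPa, ρ = 2230 kg/m³
  gray cast iron: E = 103.9 GPa, ρ = 7068 kg/m³
  alumina ceramic: E = 367.6 GPa, ρ = 3930 kg/m³
  alumina ceramic: M = 4.88×10⁻³
  borosilicate glass: M = 3.59×10⁻³
  PEEK: M = 1.53×10⁻³
  gray cast iron: M = 1.44×10⁻³
  brass: M = 1.16×10⁻³
Alumina ceramic has the largest M.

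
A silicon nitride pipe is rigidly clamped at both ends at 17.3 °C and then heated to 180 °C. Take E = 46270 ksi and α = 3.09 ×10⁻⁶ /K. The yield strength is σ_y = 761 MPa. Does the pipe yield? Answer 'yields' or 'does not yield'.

E = 46270 ksi = 319.0 GPa.
ΔT = 162.7 K. Constrained thermal stress σ = E·α·ΔT = 319.0×10³ MPa × 3.09×10⁻⁶ × 162.7 = 160 MPa (compressive).
Compare to σ_y = 761 MPa: σ < σ_y, so it does not yield.

does not yield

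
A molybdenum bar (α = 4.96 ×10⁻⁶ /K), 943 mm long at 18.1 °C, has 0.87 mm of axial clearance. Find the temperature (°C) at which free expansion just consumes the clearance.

204 °C

α·L₀·ΔT = 0.87 mm ⇒ ΔT = 0.87 / (4.96×10⁻⁶ × 943.0) = 186.0 K.
T = 18.1 + 186.0 = 204.1 °C.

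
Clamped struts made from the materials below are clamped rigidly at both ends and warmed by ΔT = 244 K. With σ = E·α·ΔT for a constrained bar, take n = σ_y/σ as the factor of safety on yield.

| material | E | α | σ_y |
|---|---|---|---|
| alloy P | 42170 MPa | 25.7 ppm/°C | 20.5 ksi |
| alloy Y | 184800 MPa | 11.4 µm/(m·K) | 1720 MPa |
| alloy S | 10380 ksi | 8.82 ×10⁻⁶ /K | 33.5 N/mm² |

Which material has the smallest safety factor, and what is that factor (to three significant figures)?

alloy S, n = 0.218

In consistent units (E in GPa, α in ×10⁻⁶/K, σ_y in MPa):
  alloy P: E = 42.17, α = 25.7, σ_y = 141.3 → σ = 264 MPa, n = 0.534
  alloy Y: E = 184.8, α = 11.4, σ_y = 1720 → σ = 514 MPa, n = 3.35
  alloy S: E = 71.57, α = 8.82, σ_y = 33.50 → σ = 154 MPa, n = 0.218
Alloy S has the lowest safety factor, n = 0.218.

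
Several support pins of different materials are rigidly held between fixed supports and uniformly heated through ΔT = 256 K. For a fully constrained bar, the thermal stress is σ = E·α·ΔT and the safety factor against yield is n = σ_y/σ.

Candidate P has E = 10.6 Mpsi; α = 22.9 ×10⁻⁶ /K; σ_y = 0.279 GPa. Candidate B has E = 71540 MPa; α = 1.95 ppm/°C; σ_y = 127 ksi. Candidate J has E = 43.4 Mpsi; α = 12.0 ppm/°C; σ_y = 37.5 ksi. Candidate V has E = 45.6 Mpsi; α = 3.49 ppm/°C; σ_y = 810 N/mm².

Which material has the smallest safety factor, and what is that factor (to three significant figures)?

candidate J, n = 0.281

With everything in SI (GPa, ×10⁻⁶/K, MPa):
  candidate P: E = 73.08, α = 22.9, σ_y = 279.0 → σ = 428 MPa, n = 0.651
  candidate B: E = 71.54, α = 1.95, σ_y = 875.6 → σ = 35.7 MPa, n = 24.5
  candidate J: E = 299.2, α = 12.0, σ_y = 258.6 → σ = 919 MPa, n = 0.281
  candidate V: E = 314.4, α = 3.49, σ_y = 810.0 → σ = 281 MPa, n = 2.88
Candidate J has the lowest safety factor, n = 0.281.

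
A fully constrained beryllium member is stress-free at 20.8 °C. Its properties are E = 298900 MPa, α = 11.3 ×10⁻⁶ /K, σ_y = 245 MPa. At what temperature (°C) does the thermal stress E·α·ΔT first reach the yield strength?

E = 298900 MPa = 298.9 GPa.
E·α·ΔT = 245.0 MPa ⇒ ΔT = 245.0 / (298.9×10³ × 11.3×10⁻⁶) = 72.54 K.
T = 20.8 + 72.54 = 93.34 °C.

93.3 °C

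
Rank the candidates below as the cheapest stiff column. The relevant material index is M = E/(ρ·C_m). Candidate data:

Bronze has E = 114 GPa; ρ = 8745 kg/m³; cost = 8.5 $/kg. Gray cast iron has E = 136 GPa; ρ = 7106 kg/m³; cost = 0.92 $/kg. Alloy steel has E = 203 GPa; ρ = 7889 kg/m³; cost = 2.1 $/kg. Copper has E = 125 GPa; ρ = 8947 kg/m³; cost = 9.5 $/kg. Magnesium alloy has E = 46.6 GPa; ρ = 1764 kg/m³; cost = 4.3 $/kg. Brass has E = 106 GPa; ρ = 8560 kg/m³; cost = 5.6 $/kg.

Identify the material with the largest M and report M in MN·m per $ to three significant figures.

Evaluate M for each candidate:
  gray cast iron: M = 20.8 MN·m per $
  alloy steel: M = 12.3 MN·m per $
  magnesium alloy: M = 6.14 MN·m per $
  brass: M = 2.21 MN·m per $
  bronze: M = 1.53 MN·m per $
  copper: M = 1.47 MN·m per $
Highest index: gray cast iron.

gray cast iron, M = 20.8 MN·m per $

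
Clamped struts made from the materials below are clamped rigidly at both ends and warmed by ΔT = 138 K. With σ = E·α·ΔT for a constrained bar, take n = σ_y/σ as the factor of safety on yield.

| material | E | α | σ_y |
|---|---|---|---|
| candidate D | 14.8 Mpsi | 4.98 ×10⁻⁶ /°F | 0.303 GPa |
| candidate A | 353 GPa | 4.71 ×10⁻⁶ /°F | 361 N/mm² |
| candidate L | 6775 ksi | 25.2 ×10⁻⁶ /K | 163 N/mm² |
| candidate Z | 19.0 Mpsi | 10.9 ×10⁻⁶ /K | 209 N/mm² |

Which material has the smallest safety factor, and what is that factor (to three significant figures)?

Per material, after unit conversion:
  candidate D: E = 102.0, α = 8.96, σ_y = 303.0 → σ = 126 MPa, n = 2.40
  candidate A: E = 353.0, α = 8.48, σ_y = 361.0 → σ = 413 MPa, n = 0.874
  candidate L: E = 46.71, α = 25.2, σ_y = 163.0 → σ = 162 MPa, n = 1.00
  candidate Z: E = 131.0, α = 10.9, σ_y = 209.0 → σ = 197 MPa, n = 1.06
Candidate A has the lowest safety factor, n = 0.874.

candidate A, n = 0.874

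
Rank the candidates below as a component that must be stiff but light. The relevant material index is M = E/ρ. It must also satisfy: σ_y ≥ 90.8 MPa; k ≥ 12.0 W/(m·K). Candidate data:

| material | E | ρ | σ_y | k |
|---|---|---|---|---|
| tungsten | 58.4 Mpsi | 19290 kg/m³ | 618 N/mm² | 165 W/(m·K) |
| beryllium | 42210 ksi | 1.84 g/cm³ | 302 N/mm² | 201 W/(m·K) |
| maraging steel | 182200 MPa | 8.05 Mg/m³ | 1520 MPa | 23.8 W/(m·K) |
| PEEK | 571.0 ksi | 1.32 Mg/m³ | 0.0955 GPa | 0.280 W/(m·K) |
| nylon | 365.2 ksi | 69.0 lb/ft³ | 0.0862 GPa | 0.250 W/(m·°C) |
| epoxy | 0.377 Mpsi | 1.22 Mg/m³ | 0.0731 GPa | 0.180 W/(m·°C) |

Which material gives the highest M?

beryllium

Screen on constraints: σ_y ≥ 90.8 MPa; k ≥ 12.0 W/(m·K). Survivors: tungsten, beryllium, maraging steel.
Putting every candidate on a common basis:
  tungsten: E = 402.7 GPa, ρ = 19290 kg/m³
  beryllium: E = 291.0 GPa, ρ = 1840 kg/m³
  maraging steel: E = 182.2 GPa, ρ = 8050 kg/m³
  beryllium: M = 158 MN·m/kg
  maraging steel: M = 22.6 MN·m/kg
  tungsten: M = 20.9 MN·m/kg
Beryllium has the largest M.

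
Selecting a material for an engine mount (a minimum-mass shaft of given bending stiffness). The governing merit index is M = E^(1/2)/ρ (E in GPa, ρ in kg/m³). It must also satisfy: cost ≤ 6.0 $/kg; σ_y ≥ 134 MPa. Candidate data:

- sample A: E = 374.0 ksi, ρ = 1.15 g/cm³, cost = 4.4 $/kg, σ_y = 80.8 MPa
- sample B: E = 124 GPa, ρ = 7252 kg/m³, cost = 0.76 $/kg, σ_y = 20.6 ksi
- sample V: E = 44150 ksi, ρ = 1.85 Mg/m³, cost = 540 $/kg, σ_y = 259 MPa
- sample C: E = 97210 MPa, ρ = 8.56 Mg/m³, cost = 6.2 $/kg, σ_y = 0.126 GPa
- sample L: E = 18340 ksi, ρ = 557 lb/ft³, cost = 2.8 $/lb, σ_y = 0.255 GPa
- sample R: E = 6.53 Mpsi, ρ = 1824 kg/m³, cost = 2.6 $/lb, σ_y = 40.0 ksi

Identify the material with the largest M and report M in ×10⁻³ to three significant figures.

sample R, M = 3.68×10⁻³

Screen on constraints: cost ≤ 6.0 $/kg; σ_y ≥ 134 MPa. Survivors: sample B, sample R.
Putting every candidate on a common basis:
  sample B: E = 124.0 GPa, ρ = 7252 kg/m³
  sample R: E = 45.02 GPa, ρ = 1824 kg/m³
  sample R: M = 3.68×10⁻³
  sample B: M = 1.54×10⁻³
Highest index: sample R.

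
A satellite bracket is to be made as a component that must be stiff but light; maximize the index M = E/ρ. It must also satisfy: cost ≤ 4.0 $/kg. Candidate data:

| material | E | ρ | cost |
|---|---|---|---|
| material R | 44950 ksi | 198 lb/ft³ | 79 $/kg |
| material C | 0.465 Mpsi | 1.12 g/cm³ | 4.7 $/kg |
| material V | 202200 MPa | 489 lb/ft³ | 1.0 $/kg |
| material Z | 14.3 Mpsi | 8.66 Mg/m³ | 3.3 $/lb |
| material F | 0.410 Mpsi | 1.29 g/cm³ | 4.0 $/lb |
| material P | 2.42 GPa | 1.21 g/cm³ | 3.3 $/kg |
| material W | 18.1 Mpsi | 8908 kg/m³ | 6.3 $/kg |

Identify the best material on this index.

material V

Screen on constraints: cost ≤ 4.0 $/kg. Survivors: material V, material P.
Normalizing units and computing the index:
  material V: E = 202.2 GPa, ρ = 7833 kg/m³
  material P: E = 2.420 GPa, ρ = 1210 kg/m³
  material V: M = 25.8 MN·m/kg
  material P: M = 2.00 MN·m/kg
Material V has the largest M.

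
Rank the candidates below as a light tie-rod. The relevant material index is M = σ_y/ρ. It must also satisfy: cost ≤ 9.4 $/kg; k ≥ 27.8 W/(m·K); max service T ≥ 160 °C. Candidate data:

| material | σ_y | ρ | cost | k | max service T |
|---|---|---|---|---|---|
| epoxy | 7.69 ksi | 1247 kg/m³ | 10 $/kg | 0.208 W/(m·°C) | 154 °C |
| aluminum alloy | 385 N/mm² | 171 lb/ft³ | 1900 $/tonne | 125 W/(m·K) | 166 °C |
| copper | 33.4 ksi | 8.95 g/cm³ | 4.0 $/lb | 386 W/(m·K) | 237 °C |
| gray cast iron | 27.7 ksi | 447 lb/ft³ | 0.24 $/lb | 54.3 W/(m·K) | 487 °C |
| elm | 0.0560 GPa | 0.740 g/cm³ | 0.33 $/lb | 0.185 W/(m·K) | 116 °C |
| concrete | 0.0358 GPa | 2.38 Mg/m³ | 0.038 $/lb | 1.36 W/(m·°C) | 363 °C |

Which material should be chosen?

Screen on constraints: cost ≤ 9.4 $/kg; k ≥ 27.8 W/(m·K); max service T ≥ 160 °C. Survivors: aluminum alloy, copper, gray cast iron.
After converting to SI:
  aluminum alloy: σ_y = 385.0 MPa, ρ = 2739 kg/m³
  copper: σ_y = 230.3 MPa, ρ = 8950 kg/m³
  gray cast iron: σ_y = 191.0 MPa, ρ = 7160 kg/m³
  aluminum alloy: M = 141 kN·m/kg
  gray cast iron: M = 26.7 kN·m/kg
  copper: M = 25.7 kN·m/kg
Aluminum alloy ranks first.

aluminum alloy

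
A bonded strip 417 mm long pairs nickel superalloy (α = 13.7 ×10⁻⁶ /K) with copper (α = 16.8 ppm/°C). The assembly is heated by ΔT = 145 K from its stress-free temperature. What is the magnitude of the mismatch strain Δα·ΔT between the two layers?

4.50×10⁻⁴

Δα = |13.7 − 16.8|×10⁻⁶/K = 3.10×10⁻⁶/K.
Mismatch strain = Δα·ΔT = 3.10×10⁻⁶ × 145.0 = 4.50×10⁻⁴.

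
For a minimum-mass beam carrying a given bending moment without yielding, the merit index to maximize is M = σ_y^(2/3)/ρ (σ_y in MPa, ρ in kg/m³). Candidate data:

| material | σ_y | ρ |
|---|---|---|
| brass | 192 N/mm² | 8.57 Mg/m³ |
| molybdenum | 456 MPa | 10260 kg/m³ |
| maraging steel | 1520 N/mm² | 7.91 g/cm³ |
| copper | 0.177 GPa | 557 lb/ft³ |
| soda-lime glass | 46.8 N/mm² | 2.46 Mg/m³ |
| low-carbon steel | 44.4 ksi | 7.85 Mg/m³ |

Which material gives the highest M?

After converting to SI:
  brass: σ_y = 192.0 MPa, ρ = 8570 kg/m³
  molybdenum: σ_y = 456.0 MPa, ρ = 10260 kg/m³
  maraging steel: σ_y = 1520 MPa, ρ = 7910 kg/m³
  copper: σ_y = 177.0 MPa, ρ = 8922 kg/m³
  soda-lime glass: σ_y = 46.80 MPa, ρ = 2460 kg/m³
  low-carbon steel: σ_y = 306.1 MPa, ρ = 7850 kg/m³
  maraging steel: M = 16.7×10⁻³
  low-carbon steel: M = 5.79×10⁻³
  molybdenum: M = 5.77×10⁻³
  soda-lime glass: M = 5.28×10⁻³
  brass: M = 3.88×10⁻³
  copper: M = 3.53×10⁻³
Highest index: maraging steel.

maraging steel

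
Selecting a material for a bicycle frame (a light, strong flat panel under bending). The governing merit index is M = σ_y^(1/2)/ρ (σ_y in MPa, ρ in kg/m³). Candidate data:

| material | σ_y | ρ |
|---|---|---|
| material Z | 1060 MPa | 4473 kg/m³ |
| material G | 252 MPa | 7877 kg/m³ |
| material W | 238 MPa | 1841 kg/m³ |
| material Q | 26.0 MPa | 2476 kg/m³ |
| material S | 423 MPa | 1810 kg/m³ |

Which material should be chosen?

Per-candidate index values:
  material S: M = 11.4×10⁻³
  material W: M = 8.38×10⁻³
  material Z: M = 7.28×10⁻³
  material Q: M = 2.06×10⁻³
  material G: M = 2.02×10⁻³
Material S has the largest M.

material S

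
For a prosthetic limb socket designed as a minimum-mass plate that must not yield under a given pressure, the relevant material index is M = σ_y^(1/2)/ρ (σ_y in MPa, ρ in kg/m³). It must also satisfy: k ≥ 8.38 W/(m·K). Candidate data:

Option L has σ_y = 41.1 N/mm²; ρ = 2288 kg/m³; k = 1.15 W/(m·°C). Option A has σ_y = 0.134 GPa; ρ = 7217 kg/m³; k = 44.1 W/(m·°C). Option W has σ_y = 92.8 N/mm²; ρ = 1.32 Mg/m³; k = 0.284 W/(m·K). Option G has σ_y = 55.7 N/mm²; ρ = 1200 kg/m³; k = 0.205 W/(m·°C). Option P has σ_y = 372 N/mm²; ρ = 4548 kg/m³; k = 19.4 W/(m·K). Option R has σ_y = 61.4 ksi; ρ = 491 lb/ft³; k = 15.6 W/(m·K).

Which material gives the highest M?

Screen on constraints: k ≥ 8.38 W/(m·K). Survivors: option A, option P, option R.
Convert each candidate to consistent units, then evaluate M:
  option A: σ_y = 134.0 MPa, ρ = 7217 kg/m³
  option P: σ_y = 372.0 MPa, ρ = 4548 kg/m³
  option R: σ_y = 423.3 MPa, ρ = 7865 kg/m³
  option P: M = 4.24×10⁻³
  option R: M = 2.62×10⁻³
  option A: M = 1.60×10⁻³
Option P has the largest M.

option P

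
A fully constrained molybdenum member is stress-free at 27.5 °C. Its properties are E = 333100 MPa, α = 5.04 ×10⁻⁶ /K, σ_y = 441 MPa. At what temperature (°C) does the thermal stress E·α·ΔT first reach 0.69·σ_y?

209 °C

E = 333100 MPa = 333.1 GPa.
E·α·ΔT = 304.3 MPa ⇒ ΔT = 304.3 / (333.1×10³ × 5.04×10⁻⁶) = 181.3 K.
T = 27.5 + 181.3 = 208.8 °C.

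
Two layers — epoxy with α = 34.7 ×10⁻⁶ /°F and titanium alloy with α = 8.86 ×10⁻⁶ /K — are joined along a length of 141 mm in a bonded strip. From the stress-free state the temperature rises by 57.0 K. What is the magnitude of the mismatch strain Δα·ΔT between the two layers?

epoxy: α = 34.7×10⁻⁶/°F × 9/5 = 62.5×10⁻⁶/K.
Δα = |62.5 − 8.86|×10⁻⁶/K = 53.6×10⁻⁶/K.
Mismatch strain = Δα·ΔT = 53.6×10⁻⁶ × 57.0 = 3.06×10⁻³.

3.06×10⁻³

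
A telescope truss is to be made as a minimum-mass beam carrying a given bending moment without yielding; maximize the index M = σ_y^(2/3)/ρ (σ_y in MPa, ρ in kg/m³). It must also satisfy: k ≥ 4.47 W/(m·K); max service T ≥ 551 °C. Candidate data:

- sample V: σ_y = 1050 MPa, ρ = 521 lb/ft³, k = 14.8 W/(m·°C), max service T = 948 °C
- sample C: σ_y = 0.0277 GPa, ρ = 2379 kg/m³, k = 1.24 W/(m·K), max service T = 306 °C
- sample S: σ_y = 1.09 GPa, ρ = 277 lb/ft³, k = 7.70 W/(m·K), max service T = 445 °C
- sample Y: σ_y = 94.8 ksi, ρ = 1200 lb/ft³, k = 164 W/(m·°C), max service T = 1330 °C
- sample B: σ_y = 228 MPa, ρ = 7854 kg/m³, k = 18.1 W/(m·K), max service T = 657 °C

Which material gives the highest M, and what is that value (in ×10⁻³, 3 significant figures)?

sample V, M = 12.4×10⁻³

Screen on constraints: k ≥ 4.47 W/(m·K); max service T ≥ 551 °C. Survivors: sample V, sample Y, sample B.
After converting to SI:
  sample V: σ_y = 1050 MPa, ρ = 8346 kg/m³
  sample Y: σ_y = 653.6 MPa, ρ = 19220 kg/m³
  sample B: σ_y = 228.0 MPa, ρ = 7854 kg/m³
  sample V: M = 12.4×10⁻³
  sample B: M = 4.75×10⁻³
  sample Y: M = 3.92×10⁻³
Highest index: sample V.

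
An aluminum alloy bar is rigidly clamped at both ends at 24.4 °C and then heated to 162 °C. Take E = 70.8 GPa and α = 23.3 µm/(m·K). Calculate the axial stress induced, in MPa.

ΔT = 137.6 K. Constrained thermal stress σ = E·α·ΔT = 70.80×10³ MPa × 23.3×10⁻⁶ × 137.6 = 227 MPa (compressive).

227 MPa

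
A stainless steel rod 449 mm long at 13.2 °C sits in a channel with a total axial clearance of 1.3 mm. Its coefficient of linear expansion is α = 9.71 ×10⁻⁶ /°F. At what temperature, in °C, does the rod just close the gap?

179 °C

α = 9.71×10⁻⁶/°F × 9/5 = 17.5×10⁻⁶/K.
α·L₀·ΔT = 1.3 mm ⇒ ΔT = 1.3 / (17.5×10⁻⁶ × 449.0) = 165.7 K.
T = 13.2 + 165.7 = 178.9 °C.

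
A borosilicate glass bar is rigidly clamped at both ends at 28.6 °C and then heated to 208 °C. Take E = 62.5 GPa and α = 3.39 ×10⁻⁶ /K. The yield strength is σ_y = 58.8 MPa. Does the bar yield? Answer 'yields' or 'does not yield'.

ΔT = 179.4 K. Constrained thermal stress σ = E·α·ΔT = 62.50×10³ MPa × 3.39×10⁻⁶ × 179.4 = 38.0 MPa (compressive).
Compare to σ_y = 58.8 MPa: σ < σ_y, so it does not yield.

does not yield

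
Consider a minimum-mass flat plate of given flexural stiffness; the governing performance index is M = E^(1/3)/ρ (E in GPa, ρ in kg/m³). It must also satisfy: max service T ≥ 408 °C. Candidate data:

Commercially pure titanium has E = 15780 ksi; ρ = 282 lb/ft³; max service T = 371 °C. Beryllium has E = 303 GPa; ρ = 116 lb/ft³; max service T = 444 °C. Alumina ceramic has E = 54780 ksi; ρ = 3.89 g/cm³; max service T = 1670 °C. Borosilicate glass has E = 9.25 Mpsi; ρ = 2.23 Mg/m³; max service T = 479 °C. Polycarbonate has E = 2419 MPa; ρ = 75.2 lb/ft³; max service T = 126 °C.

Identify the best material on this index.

beryllium

Screen on constraints: max service T ≥ 408 °C. Survivors: beryllium, alumina ceramic, borosilicate glass.
Putting every candidate on a common basis:
  beryllium: E = 303.0 GPa, ρ = 1858 kg/m³
  alumina ceramic: E = 377.7 GPa, ρ = 3890 kg/m³
  borosilicate glass: E = 63.78 GPa, ρ = 2230 kg/m³
  beryllium: M = 3.61×10⁻³
  alumina ceramic: M = 1.86×10⁻³
  borosilicate glass: M = 1.79×10⁻³
The maximum is for beryllium.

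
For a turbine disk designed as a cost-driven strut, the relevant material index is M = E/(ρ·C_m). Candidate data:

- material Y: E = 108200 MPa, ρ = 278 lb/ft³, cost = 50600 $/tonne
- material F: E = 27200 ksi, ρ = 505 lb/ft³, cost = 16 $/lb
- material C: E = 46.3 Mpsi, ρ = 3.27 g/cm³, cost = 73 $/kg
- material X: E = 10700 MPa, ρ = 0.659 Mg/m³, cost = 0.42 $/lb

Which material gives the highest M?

After converting to SI:
  material Y: E = 108.2 GPa, ρ = 4453 kg/m³, cost = 50.60 $/kg
  material F: E = 187.5 GPa, ρ = 8089 kg/m³, cost = 35.27 $/kg
  material C: E = 319.2 GPa, ρ = 3270 kg/m³, cost = 73.00 $/kg
  material X: E = 10.70 GPa, ρ = 659.0 kg/m³, cost = 0.9259 $/kg
  material X: M = 17.5 MN·m per $
  material C: M = 1.34 MN·m per $
  material F: M = 0.657 MN·m per $
  material Y: M = 0.480 MN·m per $
The maximum is for material X.

material X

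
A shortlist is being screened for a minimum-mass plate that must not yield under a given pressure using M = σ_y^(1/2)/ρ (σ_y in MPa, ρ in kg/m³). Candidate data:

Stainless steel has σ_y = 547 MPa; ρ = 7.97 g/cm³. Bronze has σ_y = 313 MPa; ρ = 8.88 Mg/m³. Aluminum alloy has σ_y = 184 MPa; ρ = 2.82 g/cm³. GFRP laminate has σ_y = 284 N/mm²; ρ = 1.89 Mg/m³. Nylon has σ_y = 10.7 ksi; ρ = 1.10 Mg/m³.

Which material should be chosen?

GFRP laminate

Putting every candidate on a common basis:
  stainless steel: σ_y = 547.0 MPa, ρ = 7970 kg/m³
  bronze: σ_y = 313.0 MPa, ρ = 8880 kg/m³
  aluminum alloy: σ_y = 184.0 MPa, ρ = 2820 kg/m³
  GFRP laminate: σ_y = 284.0 MPa, ρ = 1890 kg/m³
  nylon: σ_y = 73.77 MPa, ρ = 1100 kg/m³
  GFRP laminate: M = 8.92×10⁻³
  nylon: M = 7.81×10⁻³
  aluminum alloy: M = 4.81×10⁻³
  stainless steel: M = 2.93×10⁻³
  bronze: M = 1.99×10⁻³
GFRP laminate has the largest M.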